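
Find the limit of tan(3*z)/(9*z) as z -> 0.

1/3

Substitution gives 0/0.
Since tan(u)/u → 1 as u → 0, tan(3z)/(3z) → 1 and the limit is 3/9 = 1/3.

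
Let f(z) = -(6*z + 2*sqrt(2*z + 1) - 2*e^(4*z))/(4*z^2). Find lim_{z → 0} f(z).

Substitution gives 0/0; apply L'Hôpital's rule 2 times.
After differentiating numerator and denominator 2 times the quotient is (-32*e^(4*z) - 2/(2*z + 1)^(3/2))/(-8); at z = 0 this is 17/4.

17/4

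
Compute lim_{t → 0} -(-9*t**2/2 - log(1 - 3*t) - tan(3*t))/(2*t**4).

Substitution gives 0/0; apply L'Hôpital's rule 4 times.
After differentiating numerator and denominator 4 times the quotient is (648*tan(3*t)/cos(3*t)^2 - 1944*tan(3*t)/cos(3*t)^4 + 486/(3*t - 1)^4)/(-48); at t = 0 this is -81/8.

-81/8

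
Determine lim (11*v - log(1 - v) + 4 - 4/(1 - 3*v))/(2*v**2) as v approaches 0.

Substitution gives 0/0; apply L'Hôpital's rule 2 times.
After differentiating numerator and denominator 2 times the quotient is (72/(3*v - 1)^3 + (v - 1)^(-2))/(4); at v = 0 this is -71/4.

-71/4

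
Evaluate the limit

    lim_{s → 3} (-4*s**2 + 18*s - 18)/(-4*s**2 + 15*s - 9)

2/3

Direct substitution gives 0/0, so factor. Both numerator and denominator have (s - 3) as a factor.
After cancelling, the expression reduces to (6 - 4*s)/(3 - 4*s).
Substituting s = 3 gives 2/3.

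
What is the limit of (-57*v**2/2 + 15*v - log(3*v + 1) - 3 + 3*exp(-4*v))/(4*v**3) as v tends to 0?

Substitution gives 0/0; apply L'Hôpital's rule 3 times.
After differentiating numerator and denominator 3 times the quotient is (-192*e^(-4*v) - 54/(3*v + 1)^3)/(24); at v = 0 this is -41/4.

-41/4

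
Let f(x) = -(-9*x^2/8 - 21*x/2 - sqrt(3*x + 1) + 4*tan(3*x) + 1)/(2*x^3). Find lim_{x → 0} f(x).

-549/32

Substitution gives 0/0 (the numerator vanishes to order 3).
Expand each term to order x^3: the coefficient of x^3 in 4·tan(3x) is 36 and in −√(1 + 3x) is -27/16.
Lower-order terms cancel with the polynomial part, so the numerator is (549/16)·x^3 + o(x^3), and the limit is (549/16)/(-2) = -549/32.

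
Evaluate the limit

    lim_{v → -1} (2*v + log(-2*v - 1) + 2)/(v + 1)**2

Direct substitution gives 0/0.
Apply L'Hôpital: lim (2 - 2/(-2*v - 1))/(2*v + 2), still 0/0.
After 2 applications of L'Hôpital's rule the quotient is (-4/(-2*v - 1)^2)/(2); substituting v = -1 gives -2.

-2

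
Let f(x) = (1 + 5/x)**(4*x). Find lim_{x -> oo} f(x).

Let L be the limit and take ln: ln L = lim (4x)·ln(1 + 5/x) = lim (4x)·(5/x + O(1/x²)) = 20.
Hence L = e^(20).

e^(20)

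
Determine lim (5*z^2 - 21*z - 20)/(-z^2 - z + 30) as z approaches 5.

Direct substitution gives 0/0, so factor. Both numerator and denominator have (z - 5) as a factor.
After cancelling, the expression reduces to (5*z + 4)/(-z - 6).
Substituting z = 5 gives -29/11.

-29/11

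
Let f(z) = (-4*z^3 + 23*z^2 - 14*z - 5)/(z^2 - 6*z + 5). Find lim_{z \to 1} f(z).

-5

At z = 1 both the top and bottom vanish — a removable singularity. Factoring out (z - 1) from each leaves (-4*z^2 + 19*z + 5)/(z - 5), which at z = 1 equals -5.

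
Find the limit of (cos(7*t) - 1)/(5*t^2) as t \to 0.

-49/10

Direct substitution gives 0/0.
Apply L'Hôpital: lim (-7*sin(7*t))/(10*t), still 0/0.
After 2 applications of L'Hôpital's rule the quotient is (-49*cos(7*t))/(10); substituting t = 0 gives -49/10.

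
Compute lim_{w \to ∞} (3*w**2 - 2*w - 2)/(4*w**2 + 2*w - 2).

Numerator and denominator both have degree 2.
Dividing every term by w^2, all lower-order terms vanish and the limit is the ratio of leading coefficients, 3/(4) = 3/4.

3/4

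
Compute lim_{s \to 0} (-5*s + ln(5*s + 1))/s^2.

Direct substitution gives 0/0.
Apply L'Hôpital: lim (-5 + 5/(5*s + 1))/(2*s), still 0/0.
After 2 applications of L'Hôpital's rule the quotient is (-25/(5*s + 1)^2)/(2); substituting s = 0 gives -25/2.

-25/2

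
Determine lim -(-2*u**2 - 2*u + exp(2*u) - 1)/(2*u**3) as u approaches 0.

Direct substitution gives 0/0.
Apply L'Hôpital: lim (-4*u + 2*e^(2*u) - 2)/(-6*u^2), still 0/0.
Apply L'Hôpital: lim (4*e^(2*u) - 4)/(-12*u), still 0/0.
After 3 applications of L'Hôpital's rule the quotient is (8*e^(2*u))/(-12); substituting u = 0 gives -2/3.

-2/3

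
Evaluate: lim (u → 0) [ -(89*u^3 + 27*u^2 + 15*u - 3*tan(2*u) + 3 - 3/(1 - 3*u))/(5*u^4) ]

243/5

Substitution gives 0/0 (the numerator vanishes to order 4).
Expand each term to order u^4: the coefficient of u^4 in -3·tan(2u) is 0 and in -3·1/(1 - 3u) is -243.
Lower-order terms cancel with the polynomial part, so the numerator is (-243)·u^4 + o(u^4), and the limit is (-243)/(-5) = 243/5.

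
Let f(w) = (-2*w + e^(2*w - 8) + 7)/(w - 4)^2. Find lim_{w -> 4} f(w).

Direct substitution gives 0/0.
Apply L'Hôpital: lim (2*e^(2*w - 8) - 2)/(2*w - 8), still 0/0.
After 2 applications of L'Hôpital's rule the quotient is (4*e^(2*w - 8))/(2); substituting w = 4 gives 2.

2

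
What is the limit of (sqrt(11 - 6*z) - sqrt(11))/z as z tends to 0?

-3*√(11)/11

Substitution gives 0/0. Multiply numerator and denominator by the conjugate √(11 - 6z) + √11.
The numerator becomes (11 - 6z) − 11 = -6z, so the expression simplifies to -6/(√(11 - 6z) + √11).
Letting z → 0 gives -6/(2√11) = -3*√(11)/11.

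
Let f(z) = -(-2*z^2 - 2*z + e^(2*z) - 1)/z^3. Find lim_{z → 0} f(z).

-4/3

Direct substitution gives 0/0.
Apply L'Hôpital: lim (-4*z + 2*e^(2*z) - 2)/(-3*z^2), still 0/0.
Apply L'Hôpital: lim (4*e^(2*z) - 4)/(-6*z), still 0/0.
After 3 applications of L'Hôpital's rule the quotient is (8*e^(2*z))/(-6); substituting z = 0 gives -4/3.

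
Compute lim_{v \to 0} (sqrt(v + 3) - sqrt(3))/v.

Substitution gives 0/0. Multiply numerator and denominator by the conjugate √(3 + v) + √3.
The numerator becomes (3 + v) − 3 = v, so the expression simplifies to 1/(√(3 + v) + √3).
Letting v → 0 gives 1/(2√3) = √(3)/6.

√(3)/6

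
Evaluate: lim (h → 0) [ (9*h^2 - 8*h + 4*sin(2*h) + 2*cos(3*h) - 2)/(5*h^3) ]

-16/15

Substitution gives 0/0; apply L'Hôpital's rule 3 times.
After differentiating numerator and denominator 3 times the quotient is (54*sin(3*h) - 32*cos(2*h))/(30); at h = 0 this is -16/15.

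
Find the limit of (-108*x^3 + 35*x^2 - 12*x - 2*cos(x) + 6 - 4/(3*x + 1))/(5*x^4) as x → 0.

-3889/60

Substitution gives 0/0 (the numerator vanishes to order 4).
Expand each term to order x^4: the coefficient of x^4 in -2·cos(x) is -1/12 and in -4·1/(1 + 3x) is -324.
Lower-order terms cancel with the polynomial part, so the numerator is (-3889/12)·x^4 + o(x^4), and the limit is (-3889/12)/(5) = -3889/60.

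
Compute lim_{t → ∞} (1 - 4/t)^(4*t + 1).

Write it as [(1 - 4/t)^t]^(4) · (1 - 4/t)^(1). The bracketed term tends to e^(-4) and the second factor to 1, so the limit is e^(-16).

e^(-16)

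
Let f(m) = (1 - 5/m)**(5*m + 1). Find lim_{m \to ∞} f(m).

e^(-25)

Let L be the limit and take ln: ln L = lim (5m + 1)·ln(1 - 5/m) = lim (5m + 1)·(-5/m + O(1/m²)) = -25.
Hence L = e^(-25).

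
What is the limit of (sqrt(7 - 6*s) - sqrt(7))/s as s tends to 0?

-3*√(7)/7

Substitution gives 0/0. Multiply numerator and denominator by the conjugate √(7 - 6s) + √7.
The numerator becomes (7 - 6s) − 7 = -6s, so the expression simplifies to -6/(√(7 - 6s) + √7).
Letting s → 0 gives -6/(2√7) = -3*√(7)/7.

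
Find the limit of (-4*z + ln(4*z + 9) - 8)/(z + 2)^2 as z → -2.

-8

Direct substitution gives 0/0.
Apply L'Hôpital: lim (-4 + 4/(4*z + 9))/(2*z + 4), still 0/0.
After 2 applications of L'Hôpital's rule the quotient is (-16/(4*z + 9)^2)/(2); substituting z = -2 gives -8.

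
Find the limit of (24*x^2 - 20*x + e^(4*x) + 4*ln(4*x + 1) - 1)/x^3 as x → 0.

96

Substitution gives 0/0; apply L'Hôpital's rule 3 times.
After differentiating numerator and denominator 3 times the quotient is (64*e^(4*x) + 512/(4*x + 1)^3)/(6); at x = 0 this is 96.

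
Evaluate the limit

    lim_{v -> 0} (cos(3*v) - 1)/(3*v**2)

-3/2

Direct substitution gives 0/0.
Apply L'Hôpital: lim (-3*sin(3*v))/(6*v), still 0/0.
After 2 applications of L'Hôpital's rule the quotient is (-9*cos(3*v))/(6); substituting v = 0 gives -3/2.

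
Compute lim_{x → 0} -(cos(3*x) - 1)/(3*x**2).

3/2

Direct substitution gives 0/0.
Apply L'Hôpital: lim (-3*sin(3*x))/(-6*x), still 0/0.
After 2 applications of L'Hôpital's rule the quotient is (-9*cos(3*x))/(-6); substituting x = 0 gives 3/2.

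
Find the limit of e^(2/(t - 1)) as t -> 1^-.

0

As t → 1⁻, 2/(t - 1) → −∞, so e^(2/(t - 1)) → 0.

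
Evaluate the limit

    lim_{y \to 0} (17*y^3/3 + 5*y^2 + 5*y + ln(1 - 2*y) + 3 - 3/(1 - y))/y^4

-7

Substitution gives 0/0; apply L'Hôpital's rule 4 times.
After differentiating numerator and denominator 4 times the quotient is (-96/(2*y - 1)^4 + 72/(y - 1)^5)/(24); at y = 0 this is -7.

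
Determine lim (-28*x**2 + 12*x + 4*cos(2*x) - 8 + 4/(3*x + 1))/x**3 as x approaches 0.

-108

Substitution gives 0/0; apply L'Hôpital's rule 3 times.
After differentiating numerator and denominator 3 times the quotient is (32*sin(2*x) - 648/(3*x + 1)^4)/(6); at x = 0 this is -108.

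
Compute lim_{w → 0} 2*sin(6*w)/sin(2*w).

6

Substitution gives 0/0.
Divide numerator and denominator by w: sin(6w)/w → 6 and sin(2w)/w → 2, so the limit is 2·6/2 = 6.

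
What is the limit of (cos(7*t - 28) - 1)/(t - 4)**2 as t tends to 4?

Direct substitution gives 0/0.
Apply L'Hôpital: lim (-7*sin(7*t - 28))/(2*t - 8), still 0/0.
After 2 applications of L'Hôpital's rule the quotient is (-49*cos(7*t - 28))/(2); substituting t = 4 gives -49/2.

-49/2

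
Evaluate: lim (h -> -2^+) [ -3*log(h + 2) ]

As h → -2⁺, h + 2 → 0⁺ and ln(h + 2) → −∞.
Multiplying by -3 gives ∞.

∞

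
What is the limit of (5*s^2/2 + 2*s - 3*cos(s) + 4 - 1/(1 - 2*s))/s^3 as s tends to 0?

-8

Substitution gives 0/0 (the numerator vanishes to order 3).
Expand each term to order s^3: the coefficient of s^3 in −1/(1 - 2s) is -8 and in -3·cos(s) is 0.
Lower-order terms cancel with the polynomial part, so the numerator is (-8)·s^3 + o(s^3), and the limit is (-8)/(1) = -8.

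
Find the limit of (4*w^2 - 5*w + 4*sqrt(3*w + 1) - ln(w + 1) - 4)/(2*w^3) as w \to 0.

Substitution gives 0/0 (the numerator vanishes to order 3).
Expand each term to order w^3: the coefficient of w^3 in −ln(1 + w) is -1/3 and in 4·√(1 + 3w) is 27/4.
Lower-order terms cancel with the polynomial part, so the numerator is (77/12)·w^3 + o(w^3), and the limit is (77/12)/(2) = 77/24.

77/24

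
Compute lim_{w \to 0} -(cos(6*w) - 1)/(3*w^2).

6

Direct substitution gives 0/0.
Apply L'Hôpital: lim (-6*sin(6*w))/(-6*w), still 0/0.
After 2 applications of L'Hôpital's rule the quotient is (-36*cos(6*w))/(-6); substituting w = 0 gives 6.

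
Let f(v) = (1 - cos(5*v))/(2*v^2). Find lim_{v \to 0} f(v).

Substitution gives 0/0.
Use (1 − cos u)/u² → 1/2 with u = 5v: the limit is 5²/(2·2) = 25/4.

25/4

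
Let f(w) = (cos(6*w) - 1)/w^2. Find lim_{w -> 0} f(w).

-18

Direct substitution gives 0/0.
Apply L'Hôpital: lim (-6*sin(6*w))/(2*w), still 0/0.
After 2 applications of L'Hôpital's rule the quotient is (-36*cos(6*w))/(2); substituting w = 0 gives -18.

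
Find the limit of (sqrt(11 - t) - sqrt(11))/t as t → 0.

-√(11)/22

A 0/0 form; rationalise with √(11 - t) + √11. This collapses the numerator to -t, leaving -1/(√(11 - t) + √11) → -1/(2√11) = -√(11)/22.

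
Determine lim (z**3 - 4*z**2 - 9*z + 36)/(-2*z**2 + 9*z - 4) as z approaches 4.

-1

At z = 4 both the top and bottom vanish — a removable singularity. Factoring out (z - 4) from each leaves (z^2 - 9)/(1 - 2*z), which at z = 4 equals -1.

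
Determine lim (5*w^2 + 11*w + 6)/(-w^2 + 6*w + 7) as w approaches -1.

Direct substitution gives 0/0, so factor. Both numerator and denominator have (w + 1) as a factor.
After cancelling, the expression reduces to (5*w + 6)/(7 - w).
Substituting w = -1 gives 1/8.

1/8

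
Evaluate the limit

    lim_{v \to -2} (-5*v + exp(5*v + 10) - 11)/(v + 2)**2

25/2

Direct substitution gives 0/0.
Apply L'Hôpital: lim (5*e^(5*v + 10) - 5)/(2*v + 4), still 0/0.
After 2 applications of L'Hôpital's rule the quotient is (25*e^(5*v + 10))/(2); substituting v = -2 gives 25/2.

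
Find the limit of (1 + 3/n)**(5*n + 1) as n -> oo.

e^(15)

The base → 1 and the exponent → ∞: a 1^∞ form.
Take logarithms: (5n + 1)·ln(1 + 3/n). Since ln(1+u) ~ u for small u, this behaves like (5n)·(3/n) → 15.
So the limit is e^(15).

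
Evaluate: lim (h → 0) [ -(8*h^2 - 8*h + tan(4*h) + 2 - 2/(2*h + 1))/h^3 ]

Substitution gives 0/0; apply L'Hôpital's rule 3 times.
After differentiating numerator and denominator 3 times the quotient is (384*tan(4*h)^2/cos(4*h)^2 + 128/cos(4*h)^2 + 96/(2*h + 1)^4)/(-6); at h = 0 this is -112/3.

-112/3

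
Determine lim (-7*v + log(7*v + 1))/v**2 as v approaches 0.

Direct substitution gives 0/0.
Apply L'Hôpital: lim (-7 + 7/(7*v + 1))/(2*v), still 0/0.
After 2 applications of L'Hôpital's rule the quotient is (-49/(7*v + 1)^2)/(2); substituting v = 0 gives -49/2.

-49/2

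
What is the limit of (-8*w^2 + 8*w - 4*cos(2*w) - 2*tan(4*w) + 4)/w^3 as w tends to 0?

-128/3

Substitution gives 0/0; apply L'Hôpital's rule 3 times.
After differentiating numerator and denominator 3 times the quotient is (-32*sin(2*w) - 768*tan(4*w)^4 - 1024*tan(4*w)^2 - 256)/(6); at w = 0 this is -128/3.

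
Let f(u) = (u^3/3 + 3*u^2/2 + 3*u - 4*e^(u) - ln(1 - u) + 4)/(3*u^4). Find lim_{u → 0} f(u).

1/36

Substitution gives 0/0 (the numerator vanishes to order 4).
Expand each term to order u^4: the coefficient of u^4 in -4·e^(u) is -1/6 and in −ln(1 - u) is 1/4.
Lower-order terms cancel with the polynomial part, so the numerator is (1/12)·u^4 + o(u^4), and the limit is (1/12)/(3) = 1/36.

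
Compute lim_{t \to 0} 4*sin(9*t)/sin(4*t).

9

Substitution gives 0/0.
Divide numerator and denominator by t: sin(9t)/t → 9 and sin(4t)/t → 4, so the limit is 4·9/4 = 9.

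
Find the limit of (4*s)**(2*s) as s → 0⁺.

1

Base → 0⁺ and exponent → 0⁺: a 0^0 form.
Take logs: 2s·ln(4s). This is 0·(−∞); rewriting as ln(4s)/(1/(2s)) and applying L'Hôpital gives 0.
Hence the limit is e^0 = 1.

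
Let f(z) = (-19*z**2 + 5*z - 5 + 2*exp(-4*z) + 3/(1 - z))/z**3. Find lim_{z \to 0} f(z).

-55/3

Substitution gives 0/0; apply L'Hôpital's rule 3 times.
After differentiating numerator and denominator 3 times the quotient is (-128*e^(-4*z) + 18/(z - 1)^4)/(6); at z = 0 this is -55/3.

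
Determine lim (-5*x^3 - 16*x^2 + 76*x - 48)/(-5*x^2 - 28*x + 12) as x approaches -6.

Direct substitution gives 0/0, so factor. Both numerator and denominator have (x + 6) as a factor.
After cancelling, the expression reduces to (-5*x^2 + 14*x - 8)/(2 - 5*x).
Substituting x = -6 gives -17/2.

-17/2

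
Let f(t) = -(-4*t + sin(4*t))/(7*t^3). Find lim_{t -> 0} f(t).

Direct substitution gives 0/0.
Apply L'Hôpital: lim (4*cos(4*t) - 4)/(-21*t^2), still 0/0.
Apply L'Hôpital: lim (-16*sin(4*t))/(-42*t), still 0/0.
After 3 applications of L'Hôpital's rule the quotient is (-64*cos(4*t))/(-42); substituting t = 0 gives 32/21.

32/21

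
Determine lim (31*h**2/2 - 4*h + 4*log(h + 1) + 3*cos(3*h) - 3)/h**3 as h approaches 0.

Substitution gives 0/0 (the numerator vanishes to order 3).
Expand each term to order h^3: the coefficient of h^3 in 3·cos(3h) is 0 and in 4·ln(1 + h) is 4/3.
Lower-order terms cancel with the polynomial part, so the numerator is (4/3)·h^3 + o(h^3), and the limit is (4/3)/(1) = 4/3.

4/3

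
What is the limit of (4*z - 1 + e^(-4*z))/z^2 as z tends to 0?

Direct substitution gives 0/0.
Apply L'Hôpital: lim (4 - 4*e^(-4*z))/(2*z), still 0/0.
After 2 applications of L'Hôpital's rule the quotient is (16*e^(-4*z))/(2); substituting z = 0 gives 8.

8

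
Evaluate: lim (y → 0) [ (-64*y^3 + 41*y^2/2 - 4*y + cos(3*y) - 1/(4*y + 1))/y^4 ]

-2021/8

Substitution gives 0/0; apply L'Hôpital's rule 4 times.
After differentiating numerator and denominator 4 times the quotient is (81*cos(3*y) - 6144/(4*y + 1)^5)/(24); at y = 0 this is -2021/8.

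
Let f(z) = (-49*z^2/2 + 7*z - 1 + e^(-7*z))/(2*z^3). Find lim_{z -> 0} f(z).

-343/12

Direct substitution gives 0/0.
Apply L'Hôpital: lim (-49*z + 7 - 7*e^(-7*z))/(6*z^2), still 0/0.
Apply L'Hôpital: lim (-49 + 49*e^(-7*z))/(12*z), still 0/0.
After 3 applications of L'Hôpital's rule the quotient is (-343*e^(-7*z))/(12); substituting z = 0 gives -343/12.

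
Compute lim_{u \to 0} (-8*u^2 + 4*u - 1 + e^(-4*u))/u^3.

-32/3

Direct substitution gives 0/0.
Apply L'Hôpital: lim (-16*u + 4 - 4*e^(-4*u))/(3*u^2), still 0/0.
Apply L'Hôpital: lim (-16 + 16*e^(-4*u))/(6*u), still 0/0.
After 3 applications of L'Hôpital's rule the quotient is (-64*e^(-4*u))/(6); substituting u = 0 gives -32/3.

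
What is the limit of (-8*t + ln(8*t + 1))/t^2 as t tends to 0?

Direct substitution gives 0/0.
Apply L'Hôpital: lim (-8 + 8/(8*t + 1))/(2*t), still 0/0.
After 2 applications of L'Hôpital's rule the quotient is (-64/(8*t + 1)^2)/(2); substituting t = 0 gives -32.

-32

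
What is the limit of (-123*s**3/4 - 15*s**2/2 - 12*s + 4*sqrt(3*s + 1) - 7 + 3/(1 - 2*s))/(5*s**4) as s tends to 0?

1131/160

Substitution gives 0/0; apply L'Hôpital's rule 4 times.
After differentiating numerator and denominator 4 times the quotient is (-1215/(4*(3*s + 1)^(7/2)) - 1152/(2*s - 1)^5)/(120); at s = 0 this is 1131/160.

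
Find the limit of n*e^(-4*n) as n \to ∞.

Write as n^1/e^{4n}, an ∞/∞ form.
Exponential growth dominates any polynomial, so repeated L'Hôpital (or the standard result) gives 0.

0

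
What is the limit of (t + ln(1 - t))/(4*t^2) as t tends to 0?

-1/8

Direct substitution gives 0/0.
Apply L'Hôpital: lim (1 - 1/(1 - t))/(8*t), still 0/0.
After 2 applications of L'Hôpital's rule the quotient is (-1/(1 - t)^2)/(8); substituting t = 0 gives -1/8.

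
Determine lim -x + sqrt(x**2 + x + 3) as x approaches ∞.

1/2

An ∞ − ∞ form. Rationalising with the conjugate, the difference becomes (x + 3) / (√(x^2 + x + 3) + x).
For large x the denominator behaves like 2·x, so the quotient tends to 1/2 = 1/2.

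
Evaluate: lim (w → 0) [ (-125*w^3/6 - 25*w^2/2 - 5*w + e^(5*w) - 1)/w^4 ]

625/24

Direct substitution gives 0/0.
Apply L'Hôpital: lim (-125*w^2/2 - 25*w + 5*e^(5*w) - 5)/(4*w^3), still 0/0.
Apply L'Hôpital: lim (-125*w + 25*e^(5*w) - 25)/(12*w^2), still 0/0.
Apply L'Hôpital: lim (125*e^(5*w) - 125)/(24*w), still 0/0.
After 4 applications of L'Hôpital's rule the quotient is (625*e^(5*w))/(24); substituting w = 0 gives 625/24.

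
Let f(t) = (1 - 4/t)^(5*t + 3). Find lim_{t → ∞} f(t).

e^(-20)

Let L be the limit and take ln: ln L = lim (5t + 3)·ln(1 - 4/t) = lim (5t + 3)·(-4/t + O(1/t²)) = -20.
Hence L = e^(-20).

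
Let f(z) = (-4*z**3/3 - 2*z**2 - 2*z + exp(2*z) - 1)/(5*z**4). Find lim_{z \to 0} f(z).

2/15

Direct substitution gives 0/0.
Apply L'Hôpital: lim (-4*z^2 - 4*z + 2*e^(2*z) - 2)/(20*z^3), still 0/0.
Apply L'Hôpital: lim (-8*z + 4*e^(2*z) - 4)/(60*z^2), still 0/0.
Apply L'Hôpital: lim (8*e^(2*z) - 8)/(120*z), still 0/0.
After 4 applications of L'Hôpital's rule the quotient is (16*e^(2*z))/(120); substituting z = 0 gives 2/15.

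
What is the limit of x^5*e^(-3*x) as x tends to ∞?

Write as x^5/e^{3x}, an ∞/∞ form.
Exponential growth dominates any polynomial, so repeated L'Hôpital (or the standard result) gives 0.

0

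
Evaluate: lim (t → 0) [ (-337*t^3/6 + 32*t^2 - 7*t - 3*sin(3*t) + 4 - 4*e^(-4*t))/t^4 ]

Substitution gives 0/0; apply L'Hôpital's rule 4 times.
After differentiating numerator and denominator 4 times the quotient is (-243*sin(3*t) - 1024*e^(-4*t))/(24); at t = 0 this is -128/3.

-128/3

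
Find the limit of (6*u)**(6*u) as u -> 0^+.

Base → 0⁺ and exponent → 0⁺: a 0^0 form.
Take logs: 6u·ln(6u). This is 0·(−∞); rewriting as ln(6u)/(1/(6u)) and applying L'Hôpital gives 0.
Hence the limit is e^0 = 1.

1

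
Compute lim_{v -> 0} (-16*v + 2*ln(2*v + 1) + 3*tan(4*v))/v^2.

-4

Substitution gives 0/0 (the numerator vanishes to order 2).
Expand each term to order v^2: the coefficient of v^2 in 3·tan(4v) is 0 and in 2·ln(1 + 2v) is -4.
Lower-order terms cancel with the polynomial part, so the numerator is (-4)·v^2 + o(v^2), and the limit is (-4)/(1) = -4.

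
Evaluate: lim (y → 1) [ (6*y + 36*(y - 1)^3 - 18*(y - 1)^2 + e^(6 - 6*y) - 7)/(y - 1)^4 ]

Direct substitution gives 0/0.
Apply L'Hôpital: lim (-36*y + 108*(y - 1)^2 - 6*e^(6 - 6*y) + 42)/(4*(y - 1)^3), still 0/0.
Apply L'Hôpital: lim (216*y + 36*e^(6 - 6*y) - 252)/(12*(y - 1)^2), still 0/0.
Apply L'Hôpital: lim (216 - 216*e^(6 - 6*y))/(24*y - 24), still 0/0.
After 4 applications of L'Hôpital's rule the quotient is (1296*e^(6 - 6*y))/(24); substituting y = 1 gives 54.

54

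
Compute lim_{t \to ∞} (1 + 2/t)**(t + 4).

Let L be the limit and take ln: ln L = lim (t + 4)·ln(1 + 2/t) = lim (t + 4)·(2/t + O(1/t²)) = 2.
Hence L = e^(2).

e^(2)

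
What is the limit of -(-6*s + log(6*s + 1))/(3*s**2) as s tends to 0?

Direct substitution gives 0/0.
Apply L'Hôpital: lim (-6 + 6/(6*s + 1))/(-6*s), still 0/0.
After 2 applications of L'Hôpital's rule the quotient is (-36/(6*s + 1)^2)/(-6); substituting s = 0 gives 6.

6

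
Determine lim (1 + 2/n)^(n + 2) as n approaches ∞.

e^(2)

Write it as [(1 + 2/n)^n]^(1) · (1 + 2/n)^(2). The bracketed term tends to e^(2) and the second factor to 1, so the limit is e^(2).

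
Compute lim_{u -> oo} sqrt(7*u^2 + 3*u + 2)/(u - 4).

√(7)

For large |u|, √(7*u^2 + 3*u + 2) ≈ √7·|u| and the denominator ≈ u.
Since u → +∞, |u| = u, giving √7/(1) = √(7).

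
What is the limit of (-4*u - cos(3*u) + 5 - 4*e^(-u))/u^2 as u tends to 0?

5/2

Substitution gives 0/0; apply L'Hôpital's rule 2 times.
After differentiating numerator and denominator 2 times the quotient is (9*cos(3*u) - 4*e^(-u))/(2); at u = 0 this is 5/2.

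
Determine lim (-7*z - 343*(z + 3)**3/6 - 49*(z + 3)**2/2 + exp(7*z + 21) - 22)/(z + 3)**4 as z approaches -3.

Direct substitution gives 0/0.
Apply L'Hôpital: lim (-49*z - 343*(z + 3)^2/2 + 7*e^(7*z + 21) - 154)/(4*(z + 3)^3), still 0/0.
Apply L'Hôpital: lim (-343*z + 49*e^(7*z + 21) - 1078)/(12*(z + 3)^2), still 0/0.
Apply L'Hôpital: lim (343*e^(7*z + 21) - 343)/(24*z + 72), still 0/0.
After 4 applications of L'Hôpital's rule the quotient is (2401*e^(7*z + 21))/(24); substituting z = -3 gives 2401/24.

2401/24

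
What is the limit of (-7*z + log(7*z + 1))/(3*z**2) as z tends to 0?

-49/6

Direct substitution gives 0/0.
Apply L'Hôpital: lim (-7 + 7/(7*z + 1))/(6*z), still 0/0.
After 2 applications of L'Hôpital's rule the quotient is (-49/(7*z + 1)^2)/(6); substituting z = 0 gives -49/6.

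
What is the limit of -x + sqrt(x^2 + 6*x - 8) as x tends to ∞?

This has the form ∞ − ∞. Multiply and divide by the conjugate √(x^2 + 6*x - 8) + x.
That gives (6x - 8) / (√(x^2 + 6*x - 8) + x).
Divide numerator and denominator by x: the limit is 6/(2·1) = 3.

3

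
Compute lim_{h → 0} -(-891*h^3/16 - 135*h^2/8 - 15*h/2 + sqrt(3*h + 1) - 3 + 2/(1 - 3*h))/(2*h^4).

-20331/256

Substitution gives 0/0; apply L'Hôpital's rule 4 times.
After differentiating numerator and denominator 4 times the quotient is (-1215/(16*(3*h + 1)^(7/2)) - 3888/(3*h - 1)^5)/(-48); at h = 0 this is -20331/256.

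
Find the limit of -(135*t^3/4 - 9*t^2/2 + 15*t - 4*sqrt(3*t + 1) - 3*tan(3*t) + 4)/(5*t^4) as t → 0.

-81/32

Substitution gives 0/0; apply L'Hôpital's rule 4 times.
After differentiating numerator and denominator 4 times the quotient is (1944*tan(3*t)/cos(3*t)^2 - 5832*tan(3*t)/cos(3*t)^4 + 1215/(4*(3*t + 1)^(7/2)))/(-120); at t = 0 this is -81/32.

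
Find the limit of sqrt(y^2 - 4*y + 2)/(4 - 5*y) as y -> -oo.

For large |y|, √(y^2 - 4*y + 2) ≈ √1·|y| and the denominator ≈ -5y.
Since y → −∞, |y| = −y, giving −√1/(-5) = 1/5.

1/5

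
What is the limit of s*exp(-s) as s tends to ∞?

Write as s^1/e^{1s}, an ∞/∞ form.
Exponential growth dominates any polynomial, so repeated L'Hôpital (or the standard result) gives 0.

0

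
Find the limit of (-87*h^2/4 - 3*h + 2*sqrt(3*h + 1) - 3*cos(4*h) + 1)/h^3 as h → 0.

Substitution gives 0/0; apply L'Hôpital's rule 3 times.
After differentiating numerator and denominator 3 times the quotient is (-192*sin(4*h) + 81/(4*(3*h + 1)^(5/2)))/(6); at h = 0 this is 27/8.

27/8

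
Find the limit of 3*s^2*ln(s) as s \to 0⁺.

This is a 0·(−∞) form. Rewrite as 3·ln(s) / s^(−2) and apply L'Hôpital:
the derivative quotient is 3·(1/s) / (−2·s^(−3)) = (-3/2)·s^2 → 0.

0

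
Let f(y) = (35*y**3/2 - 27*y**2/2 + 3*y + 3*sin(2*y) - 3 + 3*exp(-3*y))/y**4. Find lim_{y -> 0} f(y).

Substitution gives 0/0; apply L'Hôpital's rule 4 times.
After differentiating numerator and denominator 4 times the quotient is (48*sin(2*y) + 243*e^(-3*y))/(24); at y = 0 this is 81/8.

81/8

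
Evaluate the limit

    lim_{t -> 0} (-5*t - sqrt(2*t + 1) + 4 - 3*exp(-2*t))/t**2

Substitution gives 0/0 (the numerator vanishes to order 2).
Expand each term to order t^2: the coefficient of t^2 in −√(1 + 2t) is 1/2 and in -3·e^(-2t) is -6.
Lower-order terms cancel with the polynomial part, so the numerator is (-11/2)·t^2 + o(t^2), and the limit is (-11/2)/(1) = -11/2.

-11/2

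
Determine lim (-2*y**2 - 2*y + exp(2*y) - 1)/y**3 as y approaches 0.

Direct substitution gives 0/0.
Apply L'Hôpital: lim (-4*y + 2*e^(2*y) - 2)/(3*y^2), still 0/0.
Apply L'Hôpital: lim (4*e^(2*y) - 4)/(6*y), still 0/0.
After 3 applications of L'Hôpital's rule the quotient is (8*e^(2*y))/(6); substituting y = 0 gives 4/3.

4/3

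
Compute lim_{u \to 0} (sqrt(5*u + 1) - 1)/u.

5/2

Substitution gives 0/0. Multiply numerator and denominator by the conjugate √(1 + 5u) + √1.
The numerator becomes (1 + 5u) − 1 = 5u, so the expression simplifies to 5/(√(1 + 5u) + √1).
Letting u → 0 gives 5/(2√1) = 5/2.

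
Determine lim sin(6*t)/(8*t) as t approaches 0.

Substitution gives 0/0.
Write it as (6/8)·sin(6t)/(6t); since sin(u)/u → 1, the limit is 3/4.

3/4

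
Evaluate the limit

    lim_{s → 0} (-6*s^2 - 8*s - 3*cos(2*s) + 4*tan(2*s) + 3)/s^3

Substitution gives 0/0 (the numerator vanishes to order 3).
Expand each term to order s^3: the coefficient of s^3 in 4·tan(2s) is 32/3 and in -3·cos(2s) is 0.
Lower-order terms cancel with the polynomial part, so the numerator is (32/3)·s^3 + o(s^3), and the limit is (32/3)/(1) = 32/3.

32/3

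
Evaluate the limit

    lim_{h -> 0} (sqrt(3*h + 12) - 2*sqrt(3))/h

√(3)/4

A 0/0 form; rationalise with √(12 + 3h) + √12. This collapses the numerator to 3h, leaving 3/(√(12 + 3h) + √12) → 3/(2√12) = √(3)/4.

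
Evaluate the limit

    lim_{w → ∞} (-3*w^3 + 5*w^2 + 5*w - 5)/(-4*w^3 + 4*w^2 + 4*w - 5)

Numerator and denominator both have degree 3.
Dividing every term by w^3, all lower-order terms vanish and the limit is the ratio of leading coefficients, -3/(-4) = 3/4.

3/4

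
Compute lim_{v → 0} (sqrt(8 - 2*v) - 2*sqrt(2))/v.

-√(2)/4

A 0/0 form; rationalise with √(8 - 2v) + √8. This collapses the numerator to -2v, leaving -2/(√(8 - 2v) + √8) → -2/(2√8) = -√(2)/4.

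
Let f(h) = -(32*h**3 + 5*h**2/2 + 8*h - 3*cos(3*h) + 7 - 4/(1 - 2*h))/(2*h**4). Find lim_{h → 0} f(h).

593/16

Substitution gives 0/0 (the numerator vanishes to order 4).
Expand each term to order h^4: the coefficient of h^4 in -4·1/(1 - 2h) is -64 and in -3·cos(3h) is -81/8.
Lower-order terms cancel with the polynomial part, so the numerator is (-593/8)·h^4 + o(h^4), and the limit is (-593/8)/(-2) = 593/16.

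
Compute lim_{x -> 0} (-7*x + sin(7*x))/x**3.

Direct substitution gives 0/0.
Apply L'Hôpital: lim (7*cos(7*x) - 7)/(3*x^2), still 0/0.
Apply L'Hôpital: lim (-49*sin(7*x))/(6*x), still 0/0.
After 3 applications of L'Hôpital's rule the quotient is (-343*cos(7*x))/(6); substituting x = 0 gives -343/6.

-343/6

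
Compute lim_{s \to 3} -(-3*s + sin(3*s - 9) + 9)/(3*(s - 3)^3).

Direct substitution gives 0/0.
Apply L'Hôpital: lim (3*cos(3*s - 9) - 3)/(-9*(s - 3)^2), still 0/0.
Apply L'Hôpital: lim (-9*sin(3*s - 9))/(54 - 18*s), still 0/0.
After 3 applications of L'Hôpital's rule the quotient is (-27*cos(3*s - 9))/(-18); substituting s = 3 gives 3/2.

3/2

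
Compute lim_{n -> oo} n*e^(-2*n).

Write as n^1/e^{2n}, an ∞/∞ form.
Exponential growth dominates any polynomial, so repeated L'Hôpital (or the standard result) gives 0.

0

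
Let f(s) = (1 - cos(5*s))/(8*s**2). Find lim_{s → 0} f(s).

25/16

Substitution gives 0/0.
Use (1 − cos u)/u² → 1/2 with u = 5s: the limit is 5²/(2·8) = 25/16.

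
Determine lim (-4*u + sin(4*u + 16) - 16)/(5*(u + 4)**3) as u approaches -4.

Direct substitution gives 0/0.
Apply L'Hôpital: lim (4*cos(4*u + 16) - 4)/(15*(u + 4)^2), still 0/0.
Apply L'Hôpital: lim (-16*sin(4*u + 16))/(30*u + 120), still 0/0.
After 3 applications of L'Hôpital's rule the quotient is (-64*cos(4*u + 16))/(30); substituting u = -4 gives -32/15.

-32/15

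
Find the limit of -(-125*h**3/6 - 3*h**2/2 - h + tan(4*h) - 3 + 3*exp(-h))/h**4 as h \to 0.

-1/8

Substitution gives 0/0; apply L'Hôpital's rule 4 times.
After differentiating numerator and denominator 4 times the quotient is ((2048*(3*tan(4*h)^2 + 2)*e^(h)*tan(4*h)/cos(4*h)^2 + 3)*e^(-h))/(-24); at h = 0 this is -1/8.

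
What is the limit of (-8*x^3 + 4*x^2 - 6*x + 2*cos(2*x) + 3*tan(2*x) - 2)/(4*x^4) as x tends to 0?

Substitution gives 0/0; apply L'Hôpital's rule 4 times.
After differentiating numerator and denominator 4 times the quotient is (32*cos(2*x) + 1152*tan(2*x)^5 + 1920*tan(2*x)^3 + 768*tan(2*x))/(96); at x = 0 this is 1/3.

1/3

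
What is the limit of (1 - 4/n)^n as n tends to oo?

e^(-4)

The base → 1 and the exponent → ∞: a 1^∞ form.
Take logarithms: (n)·ln(1 - 4/n). Since ln(1+u) ~ u for small u, this behaves like (n)·(-4/n) → -4.
So the limit is e^(-4).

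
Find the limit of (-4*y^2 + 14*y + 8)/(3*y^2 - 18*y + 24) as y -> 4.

Direct substitution gives 0/0, so factor. Both numerator and denominator have (y - 4) as a factor.
After cancelling, the expression reduces to (-4*y - 2)/(3*y - 6).
Substituting y = 4 gives -3.

-3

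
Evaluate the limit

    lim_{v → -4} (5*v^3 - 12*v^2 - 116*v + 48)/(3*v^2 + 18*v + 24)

-110/3

Since v = -4 makes numerator and denominator zero, (v + 4) divides both.
Cancelling it gives (5*v^2 - 32*v + 12)/(3*v + 6); now plug in v = -4 to get -110/3.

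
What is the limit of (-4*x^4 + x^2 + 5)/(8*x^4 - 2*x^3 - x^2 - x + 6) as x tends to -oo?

Numerator and denominator both have degree 4.
Dividing every term by x^4, all lower-order terms vanish and the limit is the ratio of leading coefficients, -4/(8) = -1/2.

-1/2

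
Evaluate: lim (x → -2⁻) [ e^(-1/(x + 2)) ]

As x → -2⁻, -1/(x + 2) → +∞, so e^(-1/(x + 2)) → ∞.

∞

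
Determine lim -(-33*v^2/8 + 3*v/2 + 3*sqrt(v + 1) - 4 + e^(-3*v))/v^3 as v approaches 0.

69/16

Substitution gives 0/0 (the numerator vanishes to order 3).
Expand each term to order v^3: the coefficient of v^3 in 3·√(1 + v) is 3/16 and in e^(-3v) is -9/2.
Lower-order terms cancel with the polynomial part, so the numerator is (-69/16)·v^3 + o(v^3), and the limit is (-69/16)/(-1) = 69/16.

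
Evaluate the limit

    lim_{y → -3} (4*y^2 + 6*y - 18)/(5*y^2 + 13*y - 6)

Direct substitution gives 0/0, so factor. Both numerator and denominator have (y + 3) as a factor.
After cancelling, the expression reduces to (4*y - 6)/(5*y - 2).
Substituting y = -3 gives 18/17.

18/17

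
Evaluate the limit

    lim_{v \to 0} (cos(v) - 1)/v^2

Direct substitution gives 0/0.
Apply L'Hôpital: lim (-sin(v))/(2*v), still 0/0.
After 2 applications of L'Hôpital's rule the quotient is (-cos(v))/(2); substituting v = 0 gives -1/2.

-1/2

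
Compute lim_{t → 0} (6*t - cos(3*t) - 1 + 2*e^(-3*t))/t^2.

27/2

Substitution gives 0/0 (the numerator vanishes to order 2).
Expand each term to order t^2: the coefficient of t^2 in 2·e^(-3t) is 9 and in −cos(3t) is 9/2.
Lower-order terms cancel with the polynomial part, so the numerator is (27/2)·t^2 + o(t^2), and the limit is (27/2)/(1) = 27/2.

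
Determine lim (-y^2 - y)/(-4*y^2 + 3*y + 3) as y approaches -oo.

Numerator and denominator both have degree 2.
Dividing every term by y^2, all lower-order terms vanish and the limit is the ratio of leading coefficients, -1/(-4) = 1/4.

1/4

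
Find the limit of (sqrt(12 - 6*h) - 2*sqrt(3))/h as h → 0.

A 0/0 form; rationalise with √(12 - 6h) + √12. This collapses the numerator to -6h, leaving -6/(√(12 - 6h) + √12) → -6/(2√12) = -√(3)/2.

-√(3)/2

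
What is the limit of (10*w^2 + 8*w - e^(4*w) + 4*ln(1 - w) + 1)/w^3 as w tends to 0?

Substitution gives 0/0 (the numerator vanishes to order 3).
Expand each term to order w^3: the coefficient of w^3 in 4·ln(1 - w) is -4/3 and in −e^(4w) is -32/3.
Lower-order terms cancel with the polynomial part, so the numerator is (-12)·w^3 + o(w^3), and the limit is (-12)/(1) = -12.

-12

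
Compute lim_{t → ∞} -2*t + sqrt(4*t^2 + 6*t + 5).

An ∞ − ∞ form. Rationalising with the conjugate, the difference becomes (6t + 5) / (√(4*t^2 + 6*t + 5) + 2t).
For large t the denominator behaves like 2·2t, so the quotient tends to 6/4 = 3/2.

3/2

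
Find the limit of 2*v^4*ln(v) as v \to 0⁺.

This is a 0·(−∞) form. Rewrite as 2·ln(v) / v^(−4) and apply L'Hôpital:
the derivative quotient is 2·(1/v) / (−4·v^(−5)) = (-2/4)·v^4 → 0.

0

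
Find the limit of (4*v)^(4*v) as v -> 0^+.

Base → 0⁺ and exponent → 0⁺: a 0^0 form.
Take logs: 4v·ln(4v). This is 0·(−∞); rewriting as ln(4v)/(1/(4v)) and applying L'Hôpital gives 0.
Hence the limit is e^0 = 1.

1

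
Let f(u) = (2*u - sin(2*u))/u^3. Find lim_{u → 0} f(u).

Direct substitution gives 0/0.
Apply L'Hôpital: lim (2 - 2*cos(2*u))/(3*u^2), still 0/0.
Apply L'Hôpital: lim (4*sin(2*u))/(6*u), still 0/0.
After 3 applications of L'Hôpital's rule the quotient is (8*cos(2*u))/(6); substituting u = 0 gives 4/3.

4/3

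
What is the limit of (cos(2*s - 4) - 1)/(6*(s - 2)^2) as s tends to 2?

-1/3

Direct substitution gives 0/0.
Apply L'Hôpital: lim (-2*sin(2*s - 4))/(12*s - 24), still 0/0.
After 2 applications of L'Hôpital's rule the quotient is (-4*cos(2*s - 4))/(12); substituting s = 2 gives -1/3.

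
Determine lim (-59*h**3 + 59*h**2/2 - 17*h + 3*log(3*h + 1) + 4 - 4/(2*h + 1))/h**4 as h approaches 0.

Substitution gives 0/0 (the numerator vanishes to order 4).
Expand each term to order h^4: the coefficient of h^4 in -4·1/(1 + 2h) is -64 and in 3·ln(1 + 3h) is -243/4.
Lower-order terms cancel with the polynomial part, so the numerator is (-499/4)·h^4 + o(h^4), and the limit is (-499/4)/(1) = -499/4.

-499/4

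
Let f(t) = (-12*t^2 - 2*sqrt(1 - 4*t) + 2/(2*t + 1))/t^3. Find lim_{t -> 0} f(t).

Substitution gives 0/0; apply L'Hôpital's rule 3 times.
After differentiating numerator and denominator 3 times the quotient is (-96/(2*t + 1)^4 + 48/(1 - 4*t)^(5/2))/(6); at t = 0 this is -8.

-8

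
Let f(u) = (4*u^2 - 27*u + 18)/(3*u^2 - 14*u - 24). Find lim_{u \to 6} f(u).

Direct substitution gives 0/0, so factor. Both numerator and denominator have (u - 6) as a factor.
After cancelling, the expression reduces to (4*u - 3)/(3*u + 4).
Substituting u = 6 gives 21/22.

21/22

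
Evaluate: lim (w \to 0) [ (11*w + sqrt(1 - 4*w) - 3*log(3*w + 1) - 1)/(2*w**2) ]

23/4

Substitution gives 0/0; apply L'Hôpital's rule 2 times.
After differentiating numerator and denominator 2 times the quotient is (27/(3*w + 1)^2 - 4/(1 - 4*w)^(3/2))/(4); at w = 0 this is 23/4.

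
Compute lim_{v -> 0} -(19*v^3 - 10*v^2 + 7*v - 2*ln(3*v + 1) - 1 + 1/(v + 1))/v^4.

Substitution gives 0/0 (the numerator vanishes to order 4).
Expand each term to order v^4: the coefficient of v^4 in -2·ln(1 + 3v) is 81/2 and in 1/(1 + v) is 1.
Lower-order terms cancel with the polynomial part, so the numerator is (83/2)·v^4 + o(v^4), and the limit is (83/2)/(-1) = -83/2.

-83/2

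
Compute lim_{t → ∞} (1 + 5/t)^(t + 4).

e^(5)

Write it as [(1 + 5/t)^t]^(1) · (1 + 5/t)^(4). The bracketed term tends to e^(5) and the second factor to 1, so the limit is e^(5).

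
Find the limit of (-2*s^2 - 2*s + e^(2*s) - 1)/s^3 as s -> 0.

4/3

Direct substitution gives 0/0.
Apply L'Hôpital: lim (-4*s + 2*e^(2*s) - 2)/(3*s^2), still 0/0.
Apply L'Hôpital: lim (4*e^(2*s) - 4)/(6*s), still 0/0.
After 3 applications of L'Hôpital's rule the quotient is (8*e^(2*s))/(6); substituting s = 0 gives 4/3.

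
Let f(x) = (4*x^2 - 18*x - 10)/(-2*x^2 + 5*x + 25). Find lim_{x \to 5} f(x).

-22/15

Since x = 5 makes numerator and denominator zero, (x - 5) divides both.
Cancelling it gives (4*x + 2)/(-2*x - 5); now plug in x = 5 to get -22/15.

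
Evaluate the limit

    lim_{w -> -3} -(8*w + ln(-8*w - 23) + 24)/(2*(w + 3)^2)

Direct substitution gives 0/0.
Apply L'Hôpital: lim (8 - 8/(-8*w - 23))/(-4*w - 12), still 0/0.
After 2 applications of L'Hôpital's rule the quotient is (-64/(-8*w - 23)^2)/(-4); substituting w = -3 gives 16.

16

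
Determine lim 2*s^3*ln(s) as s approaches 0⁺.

This is a 0·(−∞) form. Rewrite as 2·ln(s) / s^(−3) and apply L'Hôpital:
the derivative quotient is 2·(1/s) / (−3·s^(−4)) = (-2/3)·s^3 → 0.

0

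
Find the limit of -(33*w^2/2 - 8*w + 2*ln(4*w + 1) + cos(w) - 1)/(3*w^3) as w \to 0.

-128/9

Substitution gives 0/0 (the numerator vanishes to order 3).
Expand each term to order w^3: the coefficient of w^3 in cos(w) is 0 and in 2·ln(1 + 4w) is 128/3.
Lower-order terms cancel with the polynomial part, so the numerator is (128/3)·w^3 + o(w^3), and the limit is (128/3)/(-3) = -128/9.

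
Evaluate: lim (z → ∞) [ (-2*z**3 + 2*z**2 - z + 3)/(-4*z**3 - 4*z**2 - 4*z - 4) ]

1/2

Numerator and denominator both have degree 3.
Dividing every term by z^3, all lower-order terms vanish and the limit is the ratio of leading coefficients, -2/(-4) = 1/2.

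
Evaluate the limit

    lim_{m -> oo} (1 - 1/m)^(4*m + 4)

Write it as [(1 - 1/m)^m]^(4) · (1 - 1/m)^(4). The bracketed term tends to e^(-1) and the second factor to 1, so the limit is e^(-4).

e^(-4)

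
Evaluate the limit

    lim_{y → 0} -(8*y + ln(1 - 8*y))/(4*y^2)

8

Direct substitution gives 0/0.
Apply L'Hôpital: lim (8 - 8/(1 - 8*y))/(-8*y), still 0/0.
After 2 applications of L'Hôpital's rule the quotient is (-64/(1 - 8*y)^2)/(-8); substituting y = 0 gives 8.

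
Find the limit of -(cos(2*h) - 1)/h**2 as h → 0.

Direct substitution gives 0/0.
Apply L'Hôpital: lim (-2*sin(2*h))/(-2*h), still 0/0.
After 2 applications of L'Hôpital's rule the quotient is (-4*cos(2*h))/(-2); substituting h = 0 gives 2.

2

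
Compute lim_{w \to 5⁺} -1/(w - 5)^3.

As w → 5⁺, (w - 5) → 0⁺, so (w - 5)^3 → 0⁺ and -1/(w - 5)^3 → -∞.

-∞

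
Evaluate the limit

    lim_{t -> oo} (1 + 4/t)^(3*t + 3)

e^(12)

Let L be the limit and take ln: ln L = lim (3t + 3)·ln(1 + 4/t) = lim (3t + 3)·(4/t + O(1/t²)) = 12.
Hence L = e^(12).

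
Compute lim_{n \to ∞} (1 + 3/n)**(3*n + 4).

The base → 1 and the exponent → ∞: a 1^∞ form.
Take logarithms: (3n + 4)·ln(1 + 3/n). Since ln(1+u) ~ u for small u, this behaves like (3n)·(3/n) → 9.
So the limit is e^(9).

e^(9)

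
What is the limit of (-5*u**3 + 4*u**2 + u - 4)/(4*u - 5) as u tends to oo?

-∞

The numerator has higher degree (3 > 1); the quotient behaves like (-5/(4))·u^2 for large |u|.
As u → +∞ this diverges to -∞.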